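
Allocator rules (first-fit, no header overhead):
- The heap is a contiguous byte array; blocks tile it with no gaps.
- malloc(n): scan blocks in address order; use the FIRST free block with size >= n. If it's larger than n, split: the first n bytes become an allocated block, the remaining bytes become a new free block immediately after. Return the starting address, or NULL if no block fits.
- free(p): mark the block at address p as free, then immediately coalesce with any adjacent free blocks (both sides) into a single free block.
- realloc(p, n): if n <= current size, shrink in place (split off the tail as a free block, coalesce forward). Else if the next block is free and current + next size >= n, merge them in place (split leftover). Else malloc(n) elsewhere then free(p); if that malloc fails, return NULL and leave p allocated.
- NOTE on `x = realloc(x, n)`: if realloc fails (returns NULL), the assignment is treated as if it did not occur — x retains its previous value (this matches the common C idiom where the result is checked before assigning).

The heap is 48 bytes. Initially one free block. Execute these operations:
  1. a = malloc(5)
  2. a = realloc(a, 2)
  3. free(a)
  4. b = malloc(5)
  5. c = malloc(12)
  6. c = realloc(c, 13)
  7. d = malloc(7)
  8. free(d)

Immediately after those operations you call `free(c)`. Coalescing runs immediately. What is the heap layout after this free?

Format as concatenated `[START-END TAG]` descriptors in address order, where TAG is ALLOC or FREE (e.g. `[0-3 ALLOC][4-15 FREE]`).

Answer: [0-4 ALLOC][5-47 FREE]

Derivation:
Op 1: a = malloc(5) -> a = 0; heap: [0-4 ALLOC][5-47 FREE]
Op 2: a = realloc(a, 2) -> a = 0; heap: [0-1 ALLOC][2-47 FREE]
Op 3: free(a) -> (freed a); heap: [0-47 FREE]
Op 4: b = malloc(5) -> b = 0; heap: [0-4 ALLOC][5-47 FREE]
Op 5: c = malloc(12) -> c = 5; heap: [0-4 ALLOC][5-16 ALLOC][17-47 FREE]
Op 6: c = realloc(c, 13) -> c = 5; heap: [0-4 ALLOC][5-17 ALLOC][18-47 FREE]
Op 7: d = malloc(7) -> d = 18; heap: [0-4 ALLOC][5-17 ALLOC][18-24 ALLOC][25-47 FREE]
Op 8: free(d) -> (freed d); heap: [0-4 ALLOC][5-17 ALLOC][18-47 FREE]
free(c): c = 5 -> block [5-17 ALLOC]; mark free, coalesce with adjacent free neighbors -> [0-4 ALLOC][5-47 FREE]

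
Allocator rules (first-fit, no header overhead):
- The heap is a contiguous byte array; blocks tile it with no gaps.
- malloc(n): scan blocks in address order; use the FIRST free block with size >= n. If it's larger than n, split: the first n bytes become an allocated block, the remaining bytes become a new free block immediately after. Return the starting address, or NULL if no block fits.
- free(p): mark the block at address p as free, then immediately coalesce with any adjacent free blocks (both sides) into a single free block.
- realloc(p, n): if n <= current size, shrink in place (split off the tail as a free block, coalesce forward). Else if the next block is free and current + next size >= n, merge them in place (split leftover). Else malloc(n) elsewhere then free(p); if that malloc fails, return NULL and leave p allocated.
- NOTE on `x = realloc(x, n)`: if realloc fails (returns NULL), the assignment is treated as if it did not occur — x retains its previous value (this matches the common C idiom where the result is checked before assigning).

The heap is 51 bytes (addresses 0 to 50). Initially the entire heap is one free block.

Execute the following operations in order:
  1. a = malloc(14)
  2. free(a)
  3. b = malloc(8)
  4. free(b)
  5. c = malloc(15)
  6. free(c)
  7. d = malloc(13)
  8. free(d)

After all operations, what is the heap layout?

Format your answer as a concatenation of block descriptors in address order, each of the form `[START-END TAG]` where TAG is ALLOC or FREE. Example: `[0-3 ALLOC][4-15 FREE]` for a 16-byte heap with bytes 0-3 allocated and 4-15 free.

Op 1: a = malloc(14) -> a = 0; heap: [0-13 ALLOC][14-50 FREE]
Op 2: free(a) -> (freed a); heap: [0-50 FREE]
Op 3: b = malloc(8) -> b = 0; heap: [0-7 ALLOC][8-50 FREE]
Op 4: free(b) -> (freed b); heap: [0-50 FREE]
Op 5: c = malloc(15) -> c = 0; heap: [0-14 ALLOC][15-50 FREE]
Op 6: free(c) -> (freed c); heap: [0-50 FREE]
Op 7: d = malloc(13) -> d = 0; heap: [0-12 ALLOC][13-50 FREE]
Op 8: free(d) -> (freed d); heap: [0-50 FREE]

Answer: [0-50 FREE]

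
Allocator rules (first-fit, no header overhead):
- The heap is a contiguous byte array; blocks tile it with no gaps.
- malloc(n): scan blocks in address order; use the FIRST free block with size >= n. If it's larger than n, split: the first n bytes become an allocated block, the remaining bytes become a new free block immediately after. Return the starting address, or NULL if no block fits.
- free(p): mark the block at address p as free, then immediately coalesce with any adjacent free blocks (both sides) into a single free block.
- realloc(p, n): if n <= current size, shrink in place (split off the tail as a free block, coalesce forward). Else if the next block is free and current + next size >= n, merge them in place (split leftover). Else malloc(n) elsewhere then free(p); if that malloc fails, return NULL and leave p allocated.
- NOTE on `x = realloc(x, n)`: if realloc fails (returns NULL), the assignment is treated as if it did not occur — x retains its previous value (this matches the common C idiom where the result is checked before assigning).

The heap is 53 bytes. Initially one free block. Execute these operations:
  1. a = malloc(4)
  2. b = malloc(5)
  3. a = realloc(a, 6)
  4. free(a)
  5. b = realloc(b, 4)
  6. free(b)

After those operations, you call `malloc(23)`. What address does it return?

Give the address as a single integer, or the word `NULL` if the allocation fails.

Op 1: a = malloc(4) -> a = 0; heap: [0-3 ALLOC][4-52 FREE]
Op 2: b = malloc(5) -> b = 4; heap: [0-3 ALLOC][4-8 ALLOC][9-52 FREE]
Op 3: a = realloc(a, 6) -> a = 9; heap: [0-3 FREE][4-8 ALLOC][9-14 ALLOC][15-52 FREE]
Op 4: free(a) -> (freed a); heap: [0-3 FREE][4-8 ALLOC][9-52 FREE]
Op 5: b = realloc(b, 4) -> b = 4; heap: [0-3 FREE][4-7 ALLOC][8-52 FREE]
Op 6: free(b) -> (freed b); heap: [0-52 FREE]
malloc(23): first-fit scan over [0-52 FREE] -> 0

Answer: 0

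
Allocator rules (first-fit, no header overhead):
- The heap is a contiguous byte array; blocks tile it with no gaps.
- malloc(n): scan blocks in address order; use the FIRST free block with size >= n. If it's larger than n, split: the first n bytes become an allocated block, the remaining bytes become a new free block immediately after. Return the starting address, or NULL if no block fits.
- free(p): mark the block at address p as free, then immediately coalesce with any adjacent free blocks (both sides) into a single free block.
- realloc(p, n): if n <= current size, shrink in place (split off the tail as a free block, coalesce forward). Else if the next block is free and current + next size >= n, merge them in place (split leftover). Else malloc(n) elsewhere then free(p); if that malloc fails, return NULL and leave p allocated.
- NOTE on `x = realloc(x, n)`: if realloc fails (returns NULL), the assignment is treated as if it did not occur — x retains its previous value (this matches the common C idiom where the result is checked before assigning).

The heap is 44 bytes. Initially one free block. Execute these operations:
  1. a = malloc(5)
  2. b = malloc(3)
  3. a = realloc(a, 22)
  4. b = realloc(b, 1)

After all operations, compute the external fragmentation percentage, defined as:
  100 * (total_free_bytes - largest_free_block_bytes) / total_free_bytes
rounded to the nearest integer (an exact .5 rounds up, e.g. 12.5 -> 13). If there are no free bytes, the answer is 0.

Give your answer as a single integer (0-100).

Answer: 33

Derivation:
Op 1: a = malloc(5) -> a = 0; heap: [0-4 ALLOC][5-43 FREE]
Op 2: b = malloc(3) -> b = 5; heap: [0-4 ALLOC][5-7 ALLOC][8-43 FREE]
Op 3: a = realloc(a, 22) -> a = 8; heap: [0-4 FREE][5-7 ALLOC][8-29 ALLOC][30-43 FREE]
Op 4: b = realloc(b, 1) -> b = 5; heap: [0-4 FREE][5-5 ALLOC][6-7 FREE][8-29 ALLOC][30-43 FREE]
Free blocks: [5 2 14] total_free=21 largest=14 -> 100*(21-14)/21 = 700/21 ≈ 33.333 -> rounds to 33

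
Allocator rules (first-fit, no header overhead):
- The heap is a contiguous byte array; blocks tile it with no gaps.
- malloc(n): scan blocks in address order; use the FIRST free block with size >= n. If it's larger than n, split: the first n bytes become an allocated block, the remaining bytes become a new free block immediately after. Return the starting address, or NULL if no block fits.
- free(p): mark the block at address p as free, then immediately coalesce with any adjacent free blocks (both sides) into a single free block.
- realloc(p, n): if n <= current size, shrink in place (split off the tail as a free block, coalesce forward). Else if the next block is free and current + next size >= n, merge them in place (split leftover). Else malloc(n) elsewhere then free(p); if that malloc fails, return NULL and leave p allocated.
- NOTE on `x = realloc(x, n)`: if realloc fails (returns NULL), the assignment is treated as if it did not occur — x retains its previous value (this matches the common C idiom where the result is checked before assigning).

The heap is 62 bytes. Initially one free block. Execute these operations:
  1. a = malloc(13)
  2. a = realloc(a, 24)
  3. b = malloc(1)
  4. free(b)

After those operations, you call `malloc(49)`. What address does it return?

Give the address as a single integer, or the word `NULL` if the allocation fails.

Answer: NULL

Derivation:
Op 1: a = malloc(13) -> a = 0; heap: [0-12 ALLOC][13-61 FREE]
Op 2: a = realloc(a, 24) -> a = 0; heap: [0-23 ALLOC][24-61 FREE]
Op 3: b = malloc(1) -> b = 24; heap: [0-23 ALLOC][24-24 ALLOC][25-61 FREE]
Op 4: free(b) -> (freed b); heap: [0-23 ALLOC][24-61 FREE]
malloc(49): first-fit scan over [0-23 ALLOC][24-61 FREE] -> NULL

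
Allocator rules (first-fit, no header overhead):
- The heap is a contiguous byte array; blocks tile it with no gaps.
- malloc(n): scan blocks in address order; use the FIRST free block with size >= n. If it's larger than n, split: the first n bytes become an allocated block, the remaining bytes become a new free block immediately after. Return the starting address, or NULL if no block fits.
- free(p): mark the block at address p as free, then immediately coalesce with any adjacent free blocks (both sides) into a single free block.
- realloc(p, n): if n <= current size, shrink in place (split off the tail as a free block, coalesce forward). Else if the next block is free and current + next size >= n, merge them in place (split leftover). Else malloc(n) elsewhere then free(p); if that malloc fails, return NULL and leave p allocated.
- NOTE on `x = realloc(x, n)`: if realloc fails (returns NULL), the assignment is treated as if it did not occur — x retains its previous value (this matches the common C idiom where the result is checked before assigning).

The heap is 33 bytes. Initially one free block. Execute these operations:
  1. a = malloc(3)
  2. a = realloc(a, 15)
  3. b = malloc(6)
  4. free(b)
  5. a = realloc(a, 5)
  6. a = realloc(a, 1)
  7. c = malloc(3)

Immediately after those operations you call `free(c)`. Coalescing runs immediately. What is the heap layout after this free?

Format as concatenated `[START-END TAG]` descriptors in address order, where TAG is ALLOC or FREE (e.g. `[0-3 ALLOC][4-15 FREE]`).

Op 1: a = malloc(3) -> a = 0; heap: [0-2 ALLOC][3-32 FREE]
Op 2: a = realloc(a, 15) -> a = 0; heap: [0-14 ALLOC][15-32 FREE]
Op 3: b = malloc(6) -> b = 15; heap: [0-14 ALLOC][15-20 ALLOC][21-32 FREE]
Op 4: free(b) -> (freed b); heap: [0-14 ALLOC][15-32 FREE]
Op 5: a = realloc(a, 5) -> a = 0; heap: [0-4 ALLOC][5-32 FREE]
Op 6: a = realloc(a, 1) -> a = 0; heap: [0-0 ALLOC][1-32 FREE]
Op 7: c = malloc(3) -> c = 1; heap: [0-0 ALLOC][1-3 ALLOC][4-32 FREE]
free(c): c = 1 -> block [1-3 ALLOC]; mark free, coalesce with adjacent free neighbors -> [0-0 ALLOC][1-32 FREE]

Answer: [0-0 ALLOC][1-32 FREE]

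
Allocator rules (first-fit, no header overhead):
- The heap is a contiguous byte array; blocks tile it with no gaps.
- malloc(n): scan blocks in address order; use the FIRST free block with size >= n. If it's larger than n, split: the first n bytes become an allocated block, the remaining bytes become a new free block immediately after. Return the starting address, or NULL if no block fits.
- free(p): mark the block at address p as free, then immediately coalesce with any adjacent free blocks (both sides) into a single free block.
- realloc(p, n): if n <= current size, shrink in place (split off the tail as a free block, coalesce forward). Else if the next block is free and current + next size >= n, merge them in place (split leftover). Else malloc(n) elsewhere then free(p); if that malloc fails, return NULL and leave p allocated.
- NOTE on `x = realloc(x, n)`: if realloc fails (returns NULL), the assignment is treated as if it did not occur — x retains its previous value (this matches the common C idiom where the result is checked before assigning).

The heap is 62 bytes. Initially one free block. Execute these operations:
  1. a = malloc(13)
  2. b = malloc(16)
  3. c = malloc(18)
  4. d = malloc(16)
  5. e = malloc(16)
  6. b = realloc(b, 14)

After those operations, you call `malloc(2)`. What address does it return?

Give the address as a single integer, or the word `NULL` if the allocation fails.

Answer: 27

Derivation:
Op 1: a = malloc(13) -> a = 0; heap: [0-12 ALLOC][13-61 FREE]
Op 2: b = malloc(16) -> b = 13; heap: [0-12 ALLOC][13-28 ALLOC][29-61 FREE]
Op 3: c = malloc(18) -> c = 29; heap: [0-12 ALLOC][13-28 ALLOC][29-46 ALLOC][47-61 FREE]
Op 4: d = malloc(16) -> d = NULL; heap: [0-12 ALLOC][13-28 ALLOC][29-46 ALLOC][47-61 FREE]
Op 5: e = malloc(16) -> e = NULL; heap: [0-12 ALLOC][13-28 ALLOC][29-46 ALLOC][47-61 FREE]
Op 6: b = realloc(b, 14) -> b = 13; heap: [0-12 ALLOC][13-26 ALLOC][27-28 FREE][29-46 ALLOC][47-61 FREE]
malloc(2): first-fit scan over [0-12 ALLOC][13-26 ALLOC][27-28 FREE][29-46 ALLOC][47-61 FREE] -> 27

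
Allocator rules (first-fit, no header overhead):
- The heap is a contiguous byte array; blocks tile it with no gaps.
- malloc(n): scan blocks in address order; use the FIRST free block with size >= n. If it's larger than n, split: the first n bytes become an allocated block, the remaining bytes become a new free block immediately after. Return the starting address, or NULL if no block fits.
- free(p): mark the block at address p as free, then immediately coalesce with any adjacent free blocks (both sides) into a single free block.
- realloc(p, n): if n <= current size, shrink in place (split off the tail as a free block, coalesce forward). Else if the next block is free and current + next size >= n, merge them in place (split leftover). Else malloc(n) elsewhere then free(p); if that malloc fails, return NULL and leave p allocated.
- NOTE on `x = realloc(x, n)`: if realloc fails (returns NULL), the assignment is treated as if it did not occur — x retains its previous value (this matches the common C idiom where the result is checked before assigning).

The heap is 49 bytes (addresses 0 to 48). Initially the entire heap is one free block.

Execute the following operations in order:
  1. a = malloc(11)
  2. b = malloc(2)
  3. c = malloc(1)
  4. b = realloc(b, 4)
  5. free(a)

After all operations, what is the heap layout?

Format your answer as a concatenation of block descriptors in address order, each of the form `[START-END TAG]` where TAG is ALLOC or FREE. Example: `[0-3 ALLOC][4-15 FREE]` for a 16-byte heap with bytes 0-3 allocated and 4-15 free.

Op 1: a = malloc(11) -> a = 0; heap: [0-10 ALLOC][11-48 FREE]
Op 2: b = malloc(2) -> b = 11; heap: [0-10 ALLOC][11-12 ALLOC][13-48 FREE]
Op 3: c = malloc(1) -> c = 13; heap: [0-10 ALLOC][11-12 ALLOC][13-13 ALLOC][14-48 FREE]
Op 4: b = realloc(b, 4) -> b = 14; heap: [0-10 ALLOC][11-12 FREE][13-13 ALLOC][14-17 ALLOC][18-48 FREE]
Op 5: free(a) -> (freed a); heap: [0-12 FREE][13-13 ALLOC][14-17 ALLOC][18-48 FREE]

Answer: [0-12 FREE][13-13 ALLOC][14-17 ALLOC][18-48 FREE]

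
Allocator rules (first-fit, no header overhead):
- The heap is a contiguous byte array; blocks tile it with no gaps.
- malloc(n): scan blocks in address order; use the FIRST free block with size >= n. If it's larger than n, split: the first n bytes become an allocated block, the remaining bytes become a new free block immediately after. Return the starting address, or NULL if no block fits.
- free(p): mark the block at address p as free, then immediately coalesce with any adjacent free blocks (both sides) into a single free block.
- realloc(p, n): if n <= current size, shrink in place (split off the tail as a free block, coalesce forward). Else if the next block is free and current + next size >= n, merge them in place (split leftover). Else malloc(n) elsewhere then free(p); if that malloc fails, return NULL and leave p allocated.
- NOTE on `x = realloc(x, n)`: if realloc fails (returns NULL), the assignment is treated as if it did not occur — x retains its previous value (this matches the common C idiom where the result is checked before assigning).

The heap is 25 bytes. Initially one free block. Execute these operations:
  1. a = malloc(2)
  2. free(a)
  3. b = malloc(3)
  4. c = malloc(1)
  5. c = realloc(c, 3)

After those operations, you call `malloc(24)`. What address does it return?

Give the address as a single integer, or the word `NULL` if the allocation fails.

Answer: NULL

Derivation:
Op 1: a = malloc(2) -> a = 0; heap: [0-1 ALLOC][2-24 FREE]
Op 2: free(a) -> (freed a); heap: [0-24 FREE]
Op 3: b = malloc(3) -> b = 0; heap: [0-2 ALLOC][3-24 FREE]
Op 4: c = malloc(1) -> c = 3; heap: [0-2 ALLOC][3-3 ALLOC][4-24 FREE]
Op 5: c = realloc(c, 3) -> c = 3; heap: [0-2 ALLOC][3-5 ALLOC][6-24 FREE]
malloc(24): first-fit scan over [0-2 ALLOC][3-5 ALLOC][6-24 FREE] -> NULL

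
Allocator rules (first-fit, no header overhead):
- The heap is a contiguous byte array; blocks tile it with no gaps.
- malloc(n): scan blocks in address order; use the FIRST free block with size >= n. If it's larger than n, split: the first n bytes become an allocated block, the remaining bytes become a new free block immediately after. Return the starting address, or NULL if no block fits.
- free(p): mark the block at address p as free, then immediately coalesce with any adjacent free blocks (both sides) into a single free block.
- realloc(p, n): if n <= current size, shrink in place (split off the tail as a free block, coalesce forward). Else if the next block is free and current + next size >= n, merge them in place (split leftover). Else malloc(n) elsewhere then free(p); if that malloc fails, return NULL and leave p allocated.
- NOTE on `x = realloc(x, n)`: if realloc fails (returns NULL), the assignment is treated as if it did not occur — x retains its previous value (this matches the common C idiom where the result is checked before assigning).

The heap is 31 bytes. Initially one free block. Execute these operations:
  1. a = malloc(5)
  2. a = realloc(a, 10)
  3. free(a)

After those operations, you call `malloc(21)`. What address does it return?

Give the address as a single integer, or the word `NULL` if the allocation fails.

Op 1: a = malloc(5) -> a = 0; heap: [0-4 ALLOC][5-30 FREE]
Op 2: a = realloc(a, 10) -> a = 0; heap: [0-9 ALLOC][10-30 FREE]
Op 3: free(a) -> (freed a); heap: [0-30 FREE]
malloc(21): first-fit scan over [0-30 FREE] -> 0

Answer: 0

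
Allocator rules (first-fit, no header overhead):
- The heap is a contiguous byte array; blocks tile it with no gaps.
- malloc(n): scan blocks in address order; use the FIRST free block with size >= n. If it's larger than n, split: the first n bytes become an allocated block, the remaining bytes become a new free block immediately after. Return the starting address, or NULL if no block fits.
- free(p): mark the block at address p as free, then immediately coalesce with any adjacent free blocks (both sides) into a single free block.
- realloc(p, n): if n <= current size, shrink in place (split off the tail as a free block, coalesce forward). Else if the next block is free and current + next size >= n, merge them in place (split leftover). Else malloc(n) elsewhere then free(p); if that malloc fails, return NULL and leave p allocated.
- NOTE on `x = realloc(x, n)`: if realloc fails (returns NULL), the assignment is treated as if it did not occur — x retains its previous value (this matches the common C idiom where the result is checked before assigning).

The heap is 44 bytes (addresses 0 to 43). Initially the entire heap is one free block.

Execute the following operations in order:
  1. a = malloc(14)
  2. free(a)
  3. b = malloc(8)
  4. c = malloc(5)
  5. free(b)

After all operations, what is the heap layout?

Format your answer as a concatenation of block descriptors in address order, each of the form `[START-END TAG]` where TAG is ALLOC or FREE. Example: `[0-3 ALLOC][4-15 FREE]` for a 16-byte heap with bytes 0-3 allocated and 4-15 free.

Answer: [0-7 FREE][8-12 ALLOC][13-43 FREE]

Derivation:
Op 1: a = malloc(14) -> a = 0; heap: [0-13 ALLOC][14-43 FREE]
Op 2: free(a) -> (freed a); heap: [0-43 FREE]
Op 3: b = malloc(8) -> b = 0; heap: [0-7 ALLOC][8-43 FREE]
Op 4: c = malloc(5) -> c = 8; heap: [0-7 ALLOC][8-12 ALLOC][13-43 FREE]
Op 5: free(b) -> (freed b); heap: [0-7 FREE][8-12 ALLOC][13-43 FREE]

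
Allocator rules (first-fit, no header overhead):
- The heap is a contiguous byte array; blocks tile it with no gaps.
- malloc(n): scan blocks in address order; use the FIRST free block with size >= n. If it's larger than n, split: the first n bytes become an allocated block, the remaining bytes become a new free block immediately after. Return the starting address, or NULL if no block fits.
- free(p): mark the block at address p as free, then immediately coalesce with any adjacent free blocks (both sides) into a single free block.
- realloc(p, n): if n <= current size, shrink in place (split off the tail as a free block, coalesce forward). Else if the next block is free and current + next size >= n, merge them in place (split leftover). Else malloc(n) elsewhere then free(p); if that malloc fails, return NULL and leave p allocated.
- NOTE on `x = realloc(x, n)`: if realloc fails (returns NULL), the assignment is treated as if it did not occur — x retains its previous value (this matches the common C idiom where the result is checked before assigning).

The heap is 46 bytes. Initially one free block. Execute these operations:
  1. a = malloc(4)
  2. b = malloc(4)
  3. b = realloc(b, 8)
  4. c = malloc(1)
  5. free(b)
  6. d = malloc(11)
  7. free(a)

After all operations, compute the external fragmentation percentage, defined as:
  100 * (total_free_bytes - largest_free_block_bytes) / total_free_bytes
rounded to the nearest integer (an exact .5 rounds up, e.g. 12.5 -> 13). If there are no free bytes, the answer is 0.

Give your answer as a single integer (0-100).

Answer: 35

Derivation:
Op 1: a = malloc(4) -> a = 0; heap: [0-3 ALLOC][4-45 FREE]
Op 2: b = malloc(4) -> b = 4; heap: [0-3 ALLOC][4-7 ALLOC][8-45 FREE]
Op 3: b = realloc(b, 8) -> b = 4; heap: [0-3 ALLOC][4-11 ALLOC][12-45 FREE]
Op 4: c = malloc(1) -> c = 12; heap: [0-3 ALLOC][4-11 ALLOC][12-12 ALLOC][13-45 FREE]
Op 5: free(b) -> (freed b); heap: [0-3 ALLOC][4-11 FREE][12-12 ALLOC][13-45 FREE]
Op 6: d = malloc(11) -> d = 13; heap: [0-3 ALLOC][4-11 FREE][12-12 ALLOC][13-23 ALLOC][24-45 FREE]
Op 7: free(a) -> (freed a); heap: [0-11 FREE][12-12 ALLOC][13-23 ALLOC][24-45 FREE]
Free blocks: [12 22] total_free=34 largest=22 -> 100*(34-22)/34 = 1200/34 ≈ 35.294 -> rounds to 35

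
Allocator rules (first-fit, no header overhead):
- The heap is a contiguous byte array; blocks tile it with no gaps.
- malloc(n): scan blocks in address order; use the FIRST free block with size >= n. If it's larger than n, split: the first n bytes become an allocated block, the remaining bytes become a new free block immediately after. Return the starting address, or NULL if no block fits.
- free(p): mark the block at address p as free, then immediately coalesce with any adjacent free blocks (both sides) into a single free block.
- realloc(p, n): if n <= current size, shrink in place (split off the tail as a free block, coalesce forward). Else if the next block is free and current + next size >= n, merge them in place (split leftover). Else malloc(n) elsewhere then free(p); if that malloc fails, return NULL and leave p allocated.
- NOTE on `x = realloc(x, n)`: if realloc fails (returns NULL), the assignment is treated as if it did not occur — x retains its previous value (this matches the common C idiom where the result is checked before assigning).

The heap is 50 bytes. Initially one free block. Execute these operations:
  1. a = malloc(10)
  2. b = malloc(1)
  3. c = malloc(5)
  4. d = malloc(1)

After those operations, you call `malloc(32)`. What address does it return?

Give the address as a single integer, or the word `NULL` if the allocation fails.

Answer: 17

Derivation:
Op 1: a = malloc(10) -> a = 0; heap: [0-9 ALLOC][10-49 FREE]
Op 2: b = malloc(1) -> b = 10; heap: [0-9 ALLOC][10-10 ALLOC][11-49 FREE]
Op 3: c = malloc(5) -> c = 11; heap: [0-9 ALLOC][10-10 ALLOC][11-15 ALLOC][16-49 FREE]
Op 4: d = malloc(1) -> d = 16; heap: [0-9 ALLOC][10-10 ALLOC][11-15 ALLOC][16-16 ALLOC][17-49 FREE]
malloc(32): first-fit scan over [0-9 ALLOC][10-10 ALLOC][11-15 ALLOC][16-16 ALLOC][17-49 FREE] -> 17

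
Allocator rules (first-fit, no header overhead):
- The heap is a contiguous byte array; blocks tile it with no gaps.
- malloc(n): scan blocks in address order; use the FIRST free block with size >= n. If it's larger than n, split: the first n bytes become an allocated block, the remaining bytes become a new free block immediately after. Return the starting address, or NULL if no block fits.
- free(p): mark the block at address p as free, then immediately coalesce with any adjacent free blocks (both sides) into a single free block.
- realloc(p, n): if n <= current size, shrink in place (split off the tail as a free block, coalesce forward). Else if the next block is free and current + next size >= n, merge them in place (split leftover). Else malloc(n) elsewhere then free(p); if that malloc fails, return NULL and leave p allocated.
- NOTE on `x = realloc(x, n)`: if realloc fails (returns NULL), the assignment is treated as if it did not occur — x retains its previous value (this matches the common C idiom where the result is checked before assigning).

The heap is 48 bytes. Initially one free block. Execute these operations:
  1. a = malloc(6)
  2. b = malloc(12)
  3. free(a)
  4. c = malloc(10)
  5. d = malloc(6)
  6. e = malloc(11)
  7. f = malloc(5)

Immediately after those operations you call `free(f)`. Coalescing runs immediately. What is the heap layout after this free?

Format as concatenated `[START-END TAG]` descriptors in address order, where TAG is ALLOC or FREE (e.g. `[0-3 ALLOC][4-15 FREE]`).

Op 1: a = malloc(6) -> a = 0; heap: [0-5 ALLOC][6-47 FREE]
Op 2: b = malloc(12) -> b = 6; heap: [0-5 ALLOC][6-17 ALLOC][18-47 FREE]
Op 3: free(a) -> (freed a); heap: [0-5 FREE][6-17 ALLOC][18-47 FREE]
Op 4: c = malloc(10) -> c = 18; heap: [0-5 FREE][6-17 ALLOC][18-27 ALLOC][28-47 FREE]
Op 5: d = malloc(6) -> d = 0; heap: [0-5 ALLOC][6-17 ALLOC][18-27 ALLOC][28-47 FREE]
Op 6: e = malloc(11) -> e = 28; heap: [0-5 ALLOC][6-17 ALLOC][18-27 ALLOC][28-38 ALLOC][39-47 FREE]
Op 7: f = malloc(5) -> f = 39; heap: [0-5 ALLOC][6-17 ALLOC][18-27 ALLOC][28-38 ALLOC][39-43 ALLOC][44-47 FREE]
free(f): f = 39 -> block [39-43 ALLOC]; mark free, coalesce with adjacent free neighbors -> [0-5 ALLOC][6-17 ALLOC][18-27 ALLOC][28-38 ALLOC][39-47 FREE]

Answer: [0-5 ALLOC][6-17 ALLOC][18-27 ALLOC][28-38 ALLOC][39-47 FREE]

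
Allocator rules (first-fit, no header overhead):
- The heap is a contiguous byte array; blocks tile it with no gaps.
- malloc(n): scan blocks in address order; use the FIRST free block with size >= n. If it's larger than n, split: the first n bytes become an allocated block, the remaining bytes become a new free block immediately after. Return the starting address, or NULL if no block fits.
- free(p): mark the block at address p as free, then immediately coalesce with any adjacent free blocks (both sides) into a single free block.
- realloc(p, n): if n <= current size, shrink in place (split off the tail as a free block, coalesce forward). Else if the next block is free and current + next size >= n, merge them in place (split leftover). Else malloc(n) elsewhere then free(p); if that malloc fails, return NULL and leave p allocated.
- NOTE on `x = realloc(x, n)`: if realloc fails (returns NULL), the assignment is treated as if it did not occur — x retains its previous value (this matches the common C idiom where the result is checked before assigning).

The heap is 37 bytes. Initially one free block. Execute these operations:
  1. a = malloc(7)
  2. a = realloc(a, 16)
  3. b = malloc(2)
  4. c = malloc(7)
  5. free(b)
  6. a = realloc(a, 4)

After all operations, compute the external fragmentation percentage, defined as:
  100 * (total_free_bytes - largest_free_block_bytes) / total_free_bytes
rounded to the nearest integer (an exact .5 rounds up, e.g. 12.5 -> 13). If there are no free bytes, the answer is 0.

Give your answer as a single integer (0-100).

Answer: 46

Derivation:
Op 1: a = malloc(7) -> a = 0; heap: [0-6 ALLOC][7-36 FREE]
Op 2: a = realloc(a, 16) -> a = 0; heap: [0-15 ALLOC][16-36 FREE]
Op 3: b = malloc(2) -> b = 16; heap: [0-15 ALLOC][16-17 ALLOC][18-36 FREE]
Op 4: c = malloc(7) -> c = 18; heap: [0-15 ALLOC][16-17 ALLOC][18-24 ALLOC][25-36 FREE]
Op 5: free(b) -> (freed b); heap: [0-15 ALLOC][16-17 FREE][18-24 ALLOC][25-36 FREE]
Op 6: a = realloc(a, 4) -> a = 0; heap: [0-3 ALLOC][4-17 FREE][18-24 ALLOC][25-36 FREE]
Free blocks: [14 12] total_free=26 largest=14 -> 100*(26-14)/26 = 1200/26 ≈ 46.154 -> rounds to 46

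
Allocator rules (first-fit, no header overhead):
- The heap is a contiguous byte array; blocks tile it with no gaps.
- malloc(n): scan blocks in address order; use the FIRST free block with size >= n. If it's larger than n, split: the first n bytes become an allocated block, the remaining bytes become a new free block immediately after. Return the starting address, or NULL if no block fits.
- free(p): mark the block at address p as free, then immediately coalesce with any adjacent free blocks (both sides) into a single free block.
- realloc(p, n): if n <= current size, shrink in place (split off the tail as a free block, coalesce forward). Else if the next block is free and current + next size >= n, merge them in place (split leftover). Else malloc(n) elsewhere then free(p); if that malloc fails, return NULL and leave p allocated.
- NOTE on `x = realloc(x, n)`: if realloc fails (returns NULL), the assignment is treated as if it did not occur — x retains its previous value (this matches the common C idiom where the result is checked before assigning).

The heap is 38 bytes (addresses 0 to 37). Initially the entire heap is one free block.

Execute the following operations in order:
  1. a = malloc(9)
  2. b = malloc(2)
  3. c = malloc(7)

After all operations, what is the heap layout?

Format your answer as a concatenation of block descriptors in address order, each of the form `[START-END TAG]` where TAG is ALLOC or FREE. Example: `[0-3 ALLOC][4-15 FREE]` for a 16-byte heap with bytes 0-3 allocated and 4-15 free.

Op 1: a = malloc(9) -> a = 0; heap: [0-8 ALLOC][9-37 FREE]
Op 2: b = malloc(2) -> b = 9; heap: [0-8 ALLOC][9-10 ALLOC][11-37 FREE]
Op 3: c = malloc(7) -> c = 11; heap: [0-8 ALLOC][9-10 ALLOC][11-17 ALLOC][18-37 FREE]

Answer: [0-8 ALLOC][9-10 ALLOC][11-17 ALLOC][18-37 FREE]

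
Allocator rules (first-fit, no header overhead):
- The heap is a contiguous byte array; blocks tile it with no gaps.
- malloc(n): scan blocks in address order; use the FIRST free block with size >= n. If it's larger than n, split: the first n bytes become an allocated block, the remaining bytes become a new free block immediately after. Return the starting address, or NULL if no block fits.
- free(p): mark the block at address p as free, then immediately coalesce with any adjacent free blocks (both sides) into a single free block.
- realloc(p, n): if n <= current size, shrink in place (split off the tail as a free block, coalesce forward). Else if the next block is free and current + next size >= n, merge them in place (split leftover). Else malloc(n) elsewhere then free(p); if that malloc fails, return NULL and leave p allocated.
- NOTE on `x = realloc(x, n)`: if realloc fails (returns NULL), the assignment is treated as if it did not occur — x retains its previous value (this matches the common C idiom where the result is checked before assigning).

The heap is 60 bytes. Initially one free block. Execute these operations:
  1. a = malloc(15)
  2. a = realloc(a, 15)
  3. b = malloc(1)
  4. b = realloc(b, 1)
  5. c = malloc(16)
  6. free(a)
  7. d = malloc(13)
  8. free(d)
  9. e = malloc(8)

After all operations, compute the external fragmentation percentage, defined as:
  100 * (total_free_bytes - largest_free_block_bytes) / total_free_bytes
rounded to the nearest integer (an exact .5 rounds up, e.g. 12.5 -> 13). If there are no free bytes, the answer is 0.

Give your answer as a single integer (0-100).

Answer: 20

Derivation:
Op 1: a = malloc(15) -> a = 0; heap: [0-14 ALLOC][15-59 FREE]
Op 2: a = realloc(a, 15) -> a = 0; heap: [0-14 ALLOC][15-59 FREE]
Op 3: b = malloc(1) -> b = 15; heap: [0-14 ALLOC][15-15 ALLOC][16-59 FREE]
Op 4: b = realloc(b, 1) -> b = 15; heap: [0-14 ALLOC][15-15 ALLOC][16-59 FREE]
Op 5: c = malloc(16) -> c = 16; heap: [0-14 ALLOC][15-15 ALLOC][16-31 ALLOC][32-59 FREE]
Op 6: free(a) -> (freed a); heap: [0-14 FREE][15-15 ALLOC][16-31 ALLOC][32-59 FREE]
Op 7: d = malloc(13) -> d = 0; heap: [0-12 ALLOC][13-14 FREE][15-15 ALLOC][16-31 ALLOC][32-59 FREE]
Op 8: free(d) -> (freed d); heap: [0-14 FREE][15-15 ALLOC][16-31 ALLOC][32-59 FREE]
Op 9: e = malloc(8) -> e = 0; heap: [0-7 ALLOC][8-14 FREE][15-15 ALLOC][16-31 ALLOC][32-59 FREE]
Free blocks: [7 28] total_free=35 largest=28 -> 100*(35-28)/35 = 700/35 = 20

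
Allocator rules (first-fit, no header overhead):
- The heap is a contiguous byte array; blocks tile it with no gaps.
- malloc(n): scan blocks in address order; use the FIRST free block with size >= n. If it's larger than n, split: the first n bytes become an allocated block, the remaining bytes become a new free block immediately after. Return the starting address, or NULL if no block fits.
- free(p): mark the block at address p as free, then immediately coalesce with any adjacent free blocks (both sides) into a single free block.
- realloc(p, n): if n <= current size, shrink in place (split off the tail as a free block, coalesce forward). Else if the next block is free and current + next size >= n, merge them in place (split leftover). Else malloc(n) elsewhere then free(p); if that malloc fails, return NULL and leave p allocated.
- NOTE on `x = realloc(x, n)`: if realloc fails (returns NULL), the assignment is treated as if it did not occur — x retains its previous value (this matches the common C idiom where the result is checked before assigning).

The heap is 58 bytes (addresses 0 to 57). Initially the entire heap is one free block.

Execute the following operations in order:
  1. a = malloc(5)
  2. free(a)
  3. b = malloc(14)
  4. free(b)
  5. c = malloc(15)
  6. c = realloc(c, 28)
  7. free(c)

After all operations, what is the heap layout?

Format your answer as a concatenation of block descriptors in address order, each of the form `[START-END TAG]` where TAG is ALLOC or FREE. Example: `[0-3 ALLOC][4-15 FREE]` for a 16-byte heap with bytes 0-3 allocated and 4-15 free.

Answer: [0-57 FREE]

Derivation:
Op 1: a = malloc(5) -> a = 0; heap: [0-4 ALLOC][5-57 FREE]
Op 2: free(a) -> (freed a); heap: [0-57 FREE]
Op 3: b = malloc(14) -> b = 0; heap: [0-13 ALLOC][14-57 FREE]
Op 4: free(b) -> (freed b); heap: [0-57 FREE]
Op 5: c = malloc(15) -> c = 0; heap: [0-14 ALLOC][15-57 FREE]
Op 6: c = realloc(c, 28) -> c = 0; heap: [0-27 ALLOC][28-57 FREE]
Op 7: free(c) -> (freed c); heap: [0-57 FREE]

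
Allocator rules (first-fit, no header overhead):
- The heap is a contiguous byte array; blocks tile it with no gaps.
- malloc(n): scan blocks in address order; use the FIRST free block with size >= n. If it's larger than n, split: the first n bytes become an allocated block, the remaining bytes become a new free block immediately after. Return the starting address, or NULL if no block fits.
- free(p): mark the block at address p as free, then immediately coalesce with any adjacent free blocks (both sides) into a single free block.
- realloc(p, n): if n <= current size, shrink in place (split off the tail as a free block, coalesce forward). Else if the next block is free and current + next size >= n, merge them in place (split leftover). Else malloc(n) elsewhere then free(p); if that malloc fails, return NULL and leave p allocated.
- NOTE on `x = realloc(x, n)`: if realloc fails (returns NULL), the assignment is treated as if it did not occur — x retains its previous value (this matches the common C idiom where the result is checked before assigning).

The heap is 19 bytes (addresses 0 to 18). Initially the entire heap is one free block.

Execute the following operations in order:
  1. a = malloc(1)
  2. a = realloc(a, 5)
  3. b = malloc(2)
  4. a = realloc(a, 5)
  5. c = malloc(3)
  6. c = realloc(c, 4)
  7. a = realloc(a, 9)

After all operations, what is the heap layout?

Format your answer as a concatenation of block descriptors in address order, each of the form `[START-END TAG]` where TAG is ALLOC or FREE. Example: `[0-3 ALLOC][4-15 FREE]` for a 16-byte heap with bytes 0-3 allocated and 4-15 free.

Op 1: a = malloc(1) -> a = 0; heap: [0-0 ALLOC][1-18 FREE]
Op 2: a = realloc(a, 5) -> a = 0; heap: [0-4 ALLOC][5-18 FREE]
Op 3: b = malloc(2) -> b = 5; heap: [0-4 ALLOC][5-6 ALLOC][7-18 FREE]
Op 4: a = realloc(a, 5) -> a = 0; heap: [0-4 ALLOC][5-6 ALLOC][7-18 FREE]
Op 5: c = malloc(3) -> c = 7; heap: [0-4 ALLOC][5-6 ALLOC][7-9 ALLOC][10-18 FREE]
Op 6: c = realloc(c, 4) -> c = 7; heap: [0-4 ALLOC][5-6 ALLOC][7-10 ALLOC][11-18 FREE]
Op 7: a = realloc(a, 9) -> NULL (a unchanged); heap: [0-4 ALLOC][5-6 ALLOC][7-10 ALLOC][11-18 FREE]

Answer: [0-4 ALLOC][5-6 ALLOC][7-10 ALLOC][11-18 FREE]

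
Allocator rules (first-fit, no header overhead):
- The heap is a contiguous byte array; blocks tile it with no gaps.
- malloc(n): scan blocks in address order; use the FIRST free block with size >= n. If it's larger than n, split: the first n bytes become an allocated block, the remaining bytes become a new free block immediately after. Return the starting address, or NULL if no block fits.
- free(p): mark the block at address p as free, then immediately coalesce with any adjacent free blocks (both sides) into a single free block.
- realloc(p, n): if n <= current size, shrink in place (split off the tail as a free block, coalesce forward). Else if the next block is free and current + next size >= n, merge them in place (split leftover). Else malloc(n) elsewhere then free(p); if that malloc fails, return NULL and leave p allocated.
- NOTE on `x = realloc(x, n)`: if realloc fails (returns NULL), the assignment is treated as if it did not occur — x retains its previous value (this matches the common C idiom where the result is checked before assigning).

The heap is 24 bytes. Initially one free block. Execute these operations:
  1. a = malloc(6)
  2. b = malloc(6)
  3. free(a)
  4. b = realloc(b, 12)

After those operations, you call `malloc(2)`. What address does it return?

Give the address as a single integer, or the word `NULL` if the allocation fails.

Op 1: a = malloc(6) -> a = 0; heap: [0-5 ALLOC][6-23 FREE]
Op 2: b = malloc(6) -> b = 6; heap: [0-5 ALLOC][6-11 ALLOC][12-23 FREE]
Op 3: free(a) -> (freed a); heap: [0-5 FREE][6-11 ALLOC][12-23 FREE]
Op 4: b = realloc(b, 12) -> b = 6; heap: [0-5 FREE][6-17 ALLOC][18-23 FREE]
malloc(2): first-fit scan over [0-5 FREE][6-17 ALLOC][18-23 FREE] -> 0

Answer: 0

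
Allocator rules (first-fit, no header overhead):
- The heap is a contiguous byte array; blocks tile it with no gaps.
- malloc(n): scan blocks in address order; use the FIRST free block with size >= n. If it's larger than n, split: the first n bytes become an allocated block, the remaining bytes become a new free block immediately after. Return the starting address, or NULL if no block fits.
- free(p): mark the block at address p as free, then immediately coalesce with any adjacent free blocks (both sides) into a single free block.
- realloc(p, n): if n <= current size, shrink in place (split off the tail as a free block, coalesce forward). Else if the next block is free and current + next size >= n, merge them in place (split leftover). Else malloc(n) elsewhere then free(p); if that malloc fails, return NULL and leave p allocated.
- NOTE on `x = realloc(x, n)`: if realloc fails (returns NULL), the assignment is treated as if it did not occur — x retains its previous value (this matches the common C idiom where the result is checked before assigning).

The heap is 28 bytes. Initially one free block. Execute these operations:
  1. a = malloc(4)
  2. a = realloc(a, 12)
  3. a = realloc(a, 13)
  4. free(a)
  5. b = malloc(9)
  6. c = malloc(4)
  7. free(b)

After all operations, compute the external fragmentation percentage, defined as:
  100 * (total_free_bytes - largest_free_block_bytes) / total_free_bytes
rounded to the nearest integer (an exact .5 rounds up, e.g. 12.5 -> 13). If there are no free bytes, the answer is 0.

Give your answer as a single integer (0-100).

Answer: 38

Derivation:
Op 1: a = malloc(4) -> a = 0; heap: [0-3 ALLOC][4-27 FREE]
Op 2: a = realloc(a, 12) -> a = 0; heap: [0-11 ALLOC][12-27 FREE]
Op 3: a = realloc(a, 13) -> a = 0; heap: [0-12 ALLOC][13-27 FREE]
Op 4: free(a) -> (freed a); heap: [0-27 FREE]
Op 5: b = malloc(9) -> b = 0; heap: [0-8 ALLOC][9-27 FREE]
Op 6: c = malloc(4) -> c = 9; heap: [0-8 ALLOC][9-12 ALLOC][13-27 FREE]
Op 7: free(b) -> (freed b); heap: [0-8 FREE][9-12 ALLOC][13-27 FREE]
Free blocks: [9 15] total_free=24 largest=15 -> 100*(24-15)/24 = 900/24 = 37.5 -> rounds to 38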